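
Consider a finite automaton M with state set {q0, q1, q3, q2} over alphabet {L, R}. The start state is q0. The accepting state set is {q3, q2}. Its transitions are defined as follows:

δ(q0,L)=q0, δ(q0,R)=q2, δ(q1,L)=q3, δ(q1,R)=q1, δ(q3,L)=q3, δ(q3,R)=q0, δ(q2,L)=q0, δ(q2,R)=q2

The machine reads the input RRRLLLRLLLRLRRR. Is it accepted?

Yes

q0 → q2 → q2 → q2 → q0 → q0 → q0 → q2 → q0 → q0 → q0 → q2 → q0 → q2 → q2 → q2
End state q2 is accepting.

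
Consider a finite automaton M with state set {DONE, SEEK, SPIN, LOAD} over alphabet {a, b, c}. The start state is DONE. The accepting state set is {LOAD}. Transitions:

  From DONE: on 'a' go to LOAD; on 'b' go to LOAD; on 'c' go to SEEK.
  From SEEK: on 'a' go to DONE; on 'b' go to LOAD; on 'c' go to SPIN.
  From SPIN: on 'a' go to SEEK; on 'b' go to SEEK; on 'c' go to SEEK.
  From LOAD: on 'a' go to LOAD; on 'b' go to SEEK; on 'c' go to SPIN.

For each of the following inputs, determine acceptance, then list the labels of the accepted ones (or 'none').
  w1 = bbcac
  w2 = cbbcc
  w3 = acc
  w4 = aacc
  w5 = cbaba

none

w1:
  start at DONE
  read 'b': DONE → LOAD
  read 'b': LOAD → SEEK
  read 'c': SEEK → SPIN
  read 'a': SPIN → SEEK
  read 'c': SEEK → SPIN
  end SPIN, rejected
w2:
  start at DONE
  read 'c': DONE → SEEK
  read 'b': SEEK → LOAD
  read 'b': LOAD → SEEK
  read 'c': SEEK → SPIN
  read 'c': SPIN → SEEK
  end SEEK, rejected
w3:
  start at DONE
  read 'a': DONE → LOAD
  read 'c': LOAD → SPIN
  read 'c': SPIN → SEEK
  end SEEK, rejected
w4:
  start at DONE
  read 'a': DONE → LOAD
  read 'a': LOAD → LOAD
  read 'c': LOAD → SPIN
  read 'c': SPIN → SEEK
  end SEEK, rejected
w5:
  start at DONE
  read 'c': DONE → SEEK
  read 'b': SEEK → LOAD
  read 'a': LOAD → LOAD
  read 'b': LOAD → SEEK
  read 'a': SEEK → DONE
  end DONE, rejected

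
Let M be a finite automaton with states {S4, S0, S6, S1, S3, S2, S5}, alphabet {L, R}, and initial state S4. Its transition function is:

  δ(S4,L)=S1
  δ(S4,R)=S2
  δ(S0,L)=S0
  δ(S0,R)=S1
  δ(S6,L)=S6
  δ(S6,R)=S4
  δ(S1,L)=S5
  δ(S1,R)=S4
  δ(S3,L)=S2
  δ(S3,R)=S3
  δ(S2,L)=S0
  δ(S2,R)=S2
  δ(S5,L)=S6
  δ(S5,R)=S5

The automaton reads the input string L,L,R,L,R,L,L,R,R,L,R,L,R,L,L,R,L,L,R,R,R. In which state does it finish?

start at S4
read 'L': S4 → S1
read 'L': S1 → S5
read 'R': S5 → S5
read 'L': S5 → S6
read 'R': S6 → S4
read 'L': S4 → S1
read 'L': S1 → S5
read 'R': S5 → S5
read 'R': S5 → S5
read 'L': S5 → S6
read 'R': S6 → S4
read 'L': S4 → S1
read 'R': S1 → S4
read 'L': S4 → S1
read 'L': S1 → S5
read 'R': S5 → S5
read 'L': S5 → S6
read 'L': S6 → S6
read 'R': S6 → S4
read 'R': S4 → S2
read 'R': S2 → S2

S2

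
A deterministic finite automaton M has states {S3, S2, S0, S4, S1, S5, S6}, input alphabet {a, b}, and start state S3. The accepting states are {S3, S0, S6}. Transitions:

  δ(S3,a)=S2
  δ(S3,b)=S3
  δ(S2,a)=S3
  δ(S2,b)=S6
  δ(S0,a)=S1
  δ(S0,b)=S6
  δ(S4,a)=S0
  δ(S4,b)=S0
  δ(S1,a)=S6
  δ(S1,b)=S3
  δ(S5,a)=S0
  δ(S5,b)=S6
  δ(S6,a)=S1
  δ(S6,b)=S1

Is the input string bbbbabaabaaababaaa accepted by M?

Trace: S3 -b-> S3 -b-> S3 -b-> S3 -b-> S3 -a-> S2 -b-> S6 -a-> S1 -a-> S6 -b-> S1 -a-> S6 -a-> S1 -a-> S6 -b-> S1 -a-> S6 -b-> S1 -a-> S6 -a-> S1 -a-> S6
End state S6 is accepting.

Yes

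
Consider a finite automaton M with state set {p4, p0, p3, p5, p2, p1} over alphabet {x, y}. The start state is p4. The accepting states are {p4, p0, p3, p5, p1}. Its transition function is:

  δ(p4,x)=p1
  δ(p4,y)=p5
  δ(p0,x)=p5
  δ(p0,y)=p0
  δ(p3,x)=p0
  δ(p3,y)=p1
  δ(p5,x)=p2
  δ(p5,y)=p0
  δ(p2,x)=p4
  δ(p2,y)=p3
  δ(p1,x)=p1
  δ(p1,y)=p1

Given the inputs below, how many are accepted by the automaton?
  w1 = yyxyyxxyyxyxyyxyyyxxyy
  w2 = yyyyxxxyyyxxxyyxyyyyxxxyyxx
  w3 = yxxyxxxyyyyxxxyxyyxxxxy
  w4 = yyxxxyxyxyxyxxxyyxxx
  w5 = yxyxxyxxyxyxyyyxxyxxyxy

w1:
  start at p4
  read 'y': p4 → p5
  read 'y': p5 → p0
  read 'x': p0 → p5
  read 'y': p5 → p0
  read 'y': p0 → p0
  read 'x': p0 → p5
  read 'x': p5 → p2
  read 'y': p2 → p3
  read 'y': p3 → p1
  read 'x': p1 → p1
  read 'y': p1 → p1
  read 'x': p1 → p1
  read 'y': p1 → p1
  read 'y': p1 → p1
  read 'x': p1 → p1
  read 'y': p1 → p1
  read 'y': p1 → p1
  read 'y': p1 → p1
  read 'x': p1 → p1
  read 'x': p1 → p1
  read 'y': p1 → p1
  read 'y': p1 → p1
  end p1, accepted
w2:
  start at p4
  read 'y': p4 → p5
  read 'y': p5 → p0
  read 'y': p0 → p0
  read 'y': p0 → p0
  read 'x': p0 → p5
  read 'x': p5 → p2
  read 'x': p2 → p4
  read 'y': p4 → p5
  read 'y': p5 → p0
  read 'y': p0 → p0
  read 'x': p0 → p5
  read 'x': p5 → p2
  read 'x': p2 → p4
  read 'y': p4 → p5
  read 'y': p5 → p0
  read 'x': p0 → p5
  read 'y': p5 → p0
  read 'y': p0 → p0
  read 'y': p0 → p0
  read 'y': p0 → p0
  read 'x': p0 → p5
  read 'x': p5 → p2
  read 'x': p2 → p4
  read 'y': p4 → p5
  read 'y': p5 → p0
  read 'x': p0 → p5
  read 'x': p5 → p2
  end p2, rejected
w3:
  start at p4
  read 'y': p4 → p5
  read 'x': p5 → p2
  read 'x': p2 → p4
  read 'y': p4 → p5
  read 'x': p5 → p2
  read 'x': p2 → p4
  read 'x': p4 → p1
  read 'y': p1 → p1
  read 'y': p1 → p1
  read 'y': p1 → p1
  read 'y': p1 → p1
  read 'x': p1 → p1
  read 'x': p1 → p1
  read 'x': p1 → p1
  read 'y': p1 → p1
  read 'x': p1 → p1
  read 'y': p1 → p1
  read 'y': p1 → p1
  read 'x': p1 → p1
  read 'x': p1 → p1
  read 'x': p1 → p1
  read 'x': p1 → p1
  read 'y': p1 → p1
  end p1, accepted
w4:
  start at p4
  read 'y': p4 → p5
  read 'y': p5 → p0
  read 'x': p0 → p5
  read 'x': p5 → p2
  read 'x': p2 → p4
  read 'y': p4 → p5
  read 'x': p5 → p2
  read 'y': p2 → p3
  read 'x': p3 → p0
  read 'y': p0 → p0
  read 'x': p0 → p5
  read 'y': p5 → p0
  read 'x': p0 → p5
  read 'x': p5 → p2
  read 'x': p2 → p4
  read 'y': p4 → p5
  read 'y': p5 → p0
  read 'x': p0 → p5
  read 'x': p5 → p2
  read 'x': p2 → p4
  end p4, accepted
w5:
  start at p4
  read 'y': p4 → p5
  read 'x': p5 → p2
  read 'y': p2 → p3
  read 'x': p3 → p0
  read 'x': p0 → p5
  read 'y': p5 → p0
  read 'x': p0 → p5
  read 'x': p5 → p2
  read 'y': p2 → p3
  read 'x': p3 → p0
  read 'y': p0 → p0
  read 'x': p0 → p5
  read 'y': p5 → p0
  read 'y': p0 → p0
  read 'y': p0 → p0
  read 'x': p0 → p5
  read 'x': p5 → p2
  read 'y': p2 → p3
  read 'x': p3 → p0
  read 'x': p0 → p5
  read 'y': p5 → p0
  read 'x': p0 → p5
  read 'y': p5 → p0
  end p0, accepted

4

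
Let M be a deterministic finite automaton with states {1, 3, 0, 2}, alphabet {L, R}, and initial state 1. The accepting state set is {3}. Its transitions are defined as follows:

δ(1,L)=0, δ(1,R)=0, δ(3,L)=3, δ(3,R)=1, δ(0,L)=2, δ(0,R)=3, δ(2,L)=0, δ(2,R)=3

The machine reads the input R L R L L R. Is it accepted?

No

start at 1
read 'R': 1 → 0
read 'L': 0 → 2
read 'R': 2 → 3
read 'L': 3 → 3
read 'L': 3 → 3
read 'R': 3 → 1
End state 1 is not accepting.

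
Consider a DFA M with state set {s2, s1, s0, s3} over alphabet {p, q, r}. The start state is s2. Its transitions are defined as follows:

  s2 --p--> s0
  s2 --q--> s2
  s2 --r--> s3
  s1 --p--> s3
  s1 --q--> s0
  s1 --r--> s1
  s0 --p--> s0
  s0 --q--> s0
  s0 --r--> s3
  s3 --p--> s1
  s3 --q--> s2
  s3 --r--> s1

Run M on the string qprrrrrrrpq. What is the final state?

s2

s2 → s2 → s0 → s3 → s1 → s1 → s1 → s1 → s1 → s1 → s3 → s2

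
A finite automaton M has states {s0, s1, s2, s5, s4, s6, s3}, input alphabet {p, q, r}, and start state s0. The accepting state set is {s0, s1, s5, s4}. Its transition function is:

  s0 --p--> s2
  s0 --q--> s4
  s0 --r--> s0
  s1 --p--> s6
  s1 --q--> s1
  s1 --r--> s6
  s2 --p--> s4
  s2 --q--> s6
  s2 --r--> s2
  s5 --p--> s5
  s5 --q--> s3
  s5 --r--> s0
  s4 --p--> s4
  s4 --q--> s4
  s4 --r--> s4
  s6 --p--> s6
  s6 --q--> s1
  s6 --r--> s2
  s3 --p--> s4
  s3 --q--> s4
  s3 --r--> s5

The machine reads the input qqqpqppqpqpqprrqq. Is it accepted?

Yes

s0 → s4 → s4 → s4 → s4 → s4 → s4 → s4 → s4 → s4 → s4 → s4 → s4 → s4 → s4 → s4 → s4 → s4
End state s4 is accepting.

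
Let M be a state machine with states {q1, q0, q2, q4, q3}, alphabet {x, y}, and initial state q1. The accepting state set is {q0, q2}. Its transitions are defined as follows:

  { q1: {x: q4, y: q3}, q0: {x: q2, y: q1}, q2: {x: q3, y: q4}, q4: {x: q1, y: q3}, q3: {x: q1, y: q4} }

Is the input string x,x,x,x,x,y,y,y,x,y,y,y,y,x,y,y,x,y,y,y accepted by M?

No

Trace: q1 -x-> q4 -x-> q1 -x-> q4 -x-> q1 -x-> q4 -y-> q3 -y-> q4 -y-> q3 -x-> q1 -y-> q3 -y-> q4 -y-> q3 -y-> q4 -x-> q1 -y-> q3 -y-> q4 -x-> q1 -y-> q3 -y-> q4 -y-> q3
End state q3 is not accepting.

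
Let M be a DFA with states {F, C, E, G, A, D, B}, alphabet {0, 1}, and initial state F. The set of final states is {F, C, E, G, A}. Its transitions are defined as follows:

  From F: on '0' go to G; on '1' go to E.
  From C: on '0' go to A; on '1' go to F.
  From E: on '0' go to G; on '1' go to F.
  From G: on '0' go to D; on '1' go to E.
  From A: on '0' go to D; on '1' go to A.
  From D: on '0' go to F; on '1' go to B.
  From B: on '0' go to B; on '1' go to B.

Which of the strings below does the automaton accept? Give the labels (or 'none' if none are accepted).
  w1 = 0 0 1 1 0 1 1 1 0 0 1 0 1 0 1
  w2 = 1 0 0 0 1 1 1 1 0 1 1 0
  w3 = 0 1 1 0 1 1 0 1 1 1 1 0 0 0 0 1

w2, w3

w1: F → G → D → B → B → B → B → B → B → B → B → B → B → B → B → B  → end B, rejected
w2: F → E → G → D → F → E → F → E → F → G → E → F → G  → end G, accepted
w3: F → G → E → F → G → E → F → G → E → F → E → F → G → D → F → G → E  → end E, accepted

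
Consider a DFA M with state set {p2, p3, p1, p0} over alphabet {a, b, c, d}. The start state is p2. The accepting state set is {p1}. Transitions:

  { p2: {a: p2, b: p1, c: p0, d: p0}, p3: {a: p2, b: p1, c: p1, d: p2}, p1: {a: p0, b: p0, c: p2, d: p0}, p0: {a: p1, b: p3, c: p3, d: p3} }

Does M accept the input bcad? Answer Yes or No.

No

Trace: p2 -b-> p1 -c-> p2 -a-> p2 -d-> p0
End state p0 is not accepting.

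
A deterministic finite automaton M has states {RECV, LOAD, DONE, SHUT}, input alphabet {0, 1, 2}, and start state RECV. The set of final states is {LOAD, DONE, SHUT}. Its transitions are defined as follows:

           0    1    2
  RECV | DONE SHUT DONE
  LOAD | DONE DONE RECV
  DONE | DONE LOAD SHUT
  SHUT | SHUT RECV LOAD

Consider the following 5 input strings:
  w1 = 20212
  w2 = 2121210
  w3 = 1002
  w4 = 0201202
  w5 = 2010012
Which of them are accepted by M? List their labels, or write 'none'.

w1, w2, w3, w4

w1:
  start at RECV
  read '2': RECV → DONE
  read '0': DONE → DONE
  read '2': DONE → SHUT
  read '1': SHUT → RECV
  read '2': RECV → DONE
  end DONE, accepted
w2:
  start at RECV
  read '2': RECV → DONE
  read '1': DONE → LOAD
  read '2': LOAD → RECV
  read '1': RECV → SHUT
  read '2': SHUT → LOAD
  read '1': LOAD → DONE
  read '0': DONE → DONE
  end DONE, accepted
w3:
  start at RECV
  read '1': RECV → SHUT
  read '0': SHUT → SHUT
  read '0': SHUT → SHUT
  read '2': SHUT → LOAD
  end LOAD, accepted
w4:
  start at RECV
  read '0': RECV → DONE
  read '2': DONE → SHUT
  read '0': SHUT → SHUT
  read '1': SHUT → RECV
  read '2': RECV → DONE
  read '0': DONE → DONE
  read '2': DONE → SHUT
  end SHUT, accepted
w5:
  start at RECV
  read '2': RECV → DONE
  read '0': DONE → DONE
  read '1': DONE → LOAD
  read '0': LOAD → DONE
  read '0': DONE → DONE
  read '1': DONE → LOAD
  read '2': LOAD → RECV
  end RECV, rejected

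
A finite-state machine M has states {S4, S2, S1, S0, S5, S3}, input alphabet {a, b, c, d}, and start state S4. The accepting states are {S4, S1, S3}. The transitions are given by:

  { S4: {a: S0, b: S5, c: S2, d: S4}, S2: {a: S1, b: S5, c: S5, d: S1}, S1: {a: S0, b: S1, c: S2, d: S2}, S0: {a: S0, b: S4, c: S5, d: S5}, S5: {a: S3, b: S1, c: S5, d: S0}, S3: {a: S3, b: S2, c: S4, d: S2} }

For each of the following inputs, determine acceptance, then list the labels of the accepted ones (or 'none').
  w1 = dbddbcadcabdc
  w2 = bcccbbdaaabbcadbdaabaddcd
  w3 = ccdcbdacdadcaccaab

w3

w1: S4 → S4 → S5 → S0 → S5 → S1 → S2 → S1 → S2 → S5 → S3 → S2 → S1 → S2  → end S2, rejected
w2: S4 → S5 → S5 → S5 → S5 → S1 → S1 → S2 → S1 → S0 → S0 → S4 → S5 → S5 → S3 → S2 → S5 → S0 → S0 → S0 → S4 → S0 → S5 → S0 → S5 → S0  → end S0, rejected
w3: S4 → S2 → S5 → S0 → S5 → S1 → S2 → S1 → S2 → S1 → S0 → S5 → S5 → S3 → S4 → S2 → S1 → S0 → S4  → end S4, accepted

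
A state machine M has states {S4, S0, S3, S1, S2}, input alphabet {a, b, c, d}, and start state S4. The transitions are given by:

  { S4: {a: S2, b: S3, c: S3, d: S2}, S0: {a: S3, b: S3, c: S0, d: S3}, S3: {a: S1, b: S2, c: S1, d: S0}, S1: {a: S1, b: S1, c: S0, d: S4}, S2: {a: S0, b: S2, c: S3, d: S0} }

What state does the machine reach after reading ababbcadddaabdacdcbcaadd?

start at S4
read 'a': S4 → S2
read 'b': S2 → S2
read 'a': S2 → S0
read 'b': S0 → S3
read 'b': S3 → S2
read 'c': S2 → S3
read 'a': S3 → S1
read 'd': S1 → S4
read 'd': S4 → S2
read 'd': S2 → S0
read 'a': S0 → S3
read 'a': S3 → S1
read 'b': S1 → S1
read 'd': S1 → S4
read 'a': S4 → S2
read 'c': S2 → S3
read 'd': S3 → S0
read 'c': S0 → S0
read 'b': S0 → S3
read 'c': S3 → S1
read 'a': S1 → S1
read 'a': S1 → S1
read 'd': S1 → S4
read 'd': S4 → S2

S2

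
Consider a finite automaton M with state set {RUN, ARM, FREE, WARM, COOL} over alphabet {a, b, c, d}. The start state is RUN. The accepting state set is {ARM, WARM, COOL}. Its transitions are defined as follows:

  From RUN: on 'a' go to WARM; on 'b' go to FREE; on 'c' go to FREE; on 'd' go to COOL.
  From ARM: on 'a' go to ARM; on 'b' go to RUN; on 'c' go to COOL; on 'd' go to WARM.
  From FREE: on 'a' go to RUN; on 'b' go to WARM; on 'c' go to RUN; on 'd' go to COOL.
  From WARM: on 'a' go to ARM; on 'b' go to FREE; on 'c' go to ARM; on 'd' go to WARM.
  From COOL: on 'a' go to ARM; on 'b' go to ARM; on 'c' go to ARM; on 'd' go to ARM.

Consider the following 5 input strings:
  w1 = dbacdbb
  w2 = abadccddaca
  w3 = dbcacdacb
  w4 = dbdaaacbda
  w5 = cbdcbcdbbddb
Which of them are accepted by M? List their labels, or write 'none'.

w1: RUN → COOL → ARM → ARM → COOL → ARM → RUN → FREE  → end FREE, rejected
w2: RUN → WARM → FREE → RUN → COOL → ARM → COOL → ARM → WARM → ARM → COOL → ARM  → end ARM, accepted
w3: RUN → COOL → ARM → COOL → ARM → COOL → ARM → ARM → COOL → ARM  → end ARM, accepted
w4: RUN → COOL → ARM → WARM → ARM → ARM → ARM → COOL → ARM → WARM → ARM  → end ARM, accepted
w5: RUN → FREE → WARM → WARM → ARM → RUN → FREE → COOL → ARM → RUN → COOL → ARM → RUN  → end RUN, rejected

w2, w3, w4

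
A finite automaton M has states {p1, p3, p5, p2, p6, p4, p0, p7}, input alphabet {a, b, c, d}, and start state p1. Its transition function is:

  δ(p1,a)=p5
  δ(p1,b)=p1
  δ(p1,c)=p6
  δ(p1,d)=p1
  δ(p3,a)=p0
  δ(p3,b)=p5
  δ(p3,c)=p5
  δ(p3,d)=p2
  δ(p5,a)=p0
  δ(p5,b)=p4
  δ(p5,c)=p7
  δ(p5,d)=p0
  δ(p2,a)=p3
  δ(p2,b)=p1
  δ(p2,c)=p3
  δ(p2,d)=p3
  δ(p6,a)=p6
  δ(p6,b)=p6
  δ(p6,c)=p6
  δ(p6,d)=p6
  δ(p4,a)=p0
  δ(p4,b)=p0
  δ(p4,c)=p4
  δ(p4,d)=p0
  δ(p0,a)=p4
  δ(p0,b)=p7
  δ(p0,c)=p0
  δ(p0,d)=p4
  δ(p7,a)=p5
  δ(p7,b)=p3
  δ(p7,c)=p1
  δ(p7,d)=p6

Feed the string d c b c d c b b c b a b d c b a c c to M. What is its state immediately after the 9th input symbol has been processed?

p1 → p1 → p6 → p6 → p6 → p6 → p6 → p6 → p6 → p6
After 9 symbols: p6.

p6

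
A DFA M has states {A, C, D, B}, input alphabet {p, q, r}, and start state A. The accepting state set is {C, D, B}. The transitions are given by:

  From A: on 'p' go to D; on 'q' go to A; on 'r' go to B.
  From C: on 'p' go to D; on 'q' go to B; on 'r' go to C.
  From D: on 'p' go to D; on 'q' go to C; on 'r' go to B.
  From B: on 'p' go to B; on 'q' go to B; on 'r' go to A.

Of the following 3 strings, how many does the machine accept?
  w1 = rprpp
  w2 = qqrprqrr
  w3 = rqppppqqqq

w1:
  start at A
  read 'r': A → B
  read 'p': B → B
  read 'r': B → A
  read 'p': A → D
  read 'p': D → D
  end D, accepted
w2:
  start at A
  read 'q': A → A
  read 'q': A → A
  read 'r': A → B
  read 'p': B → B
  read 'r': B → A
  read 'q': A → A
  read 'r': A → B
  read 'r': B → A
  end A, rejected
w3:
  start at A
  read 'r': A → B
  read 'q': B → B
  read 'p': B → B
  read 'p': B → B
  read 'p': B → B
  read 'p': B → B
  read 'q': B → B
  read 'q': B → B
  read 'q': B → B
  read 'q': B → B
  end B, accepted

2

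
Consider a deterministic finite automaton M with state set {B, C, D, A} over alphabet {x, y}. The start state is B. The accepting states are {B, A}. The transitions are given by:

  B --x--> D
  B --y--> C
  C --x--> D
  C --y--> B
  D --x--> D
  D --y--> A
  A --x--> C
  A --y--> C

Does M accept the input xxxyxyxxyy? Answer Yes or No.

No

start at B
read 'x': B → D
read 'x': D → D
read 'x': D → D
read 'y': D → A
read 'x': A → C
read 'y': C → B
read 'x': B → D
read 'x': D → D
read 'y': D → A
read 'y': A → C
End state C is not accepting.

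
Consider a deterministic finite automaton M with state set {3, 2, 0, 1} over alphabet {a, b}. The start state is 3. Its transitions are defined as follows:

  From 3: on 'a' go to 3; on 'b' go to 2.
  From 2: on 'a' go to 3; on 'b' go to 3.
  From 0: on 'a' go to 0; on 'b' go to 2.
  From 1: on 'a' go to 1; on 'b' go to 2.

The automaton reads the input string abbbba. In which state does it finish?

start at 3
read 'a': 3 → 3
read 'b': 3 → 2
read 'b': 2 → 3
read 'b': 3 → 2
read 'b': 2 → 3
read 'a': 3 → 3

3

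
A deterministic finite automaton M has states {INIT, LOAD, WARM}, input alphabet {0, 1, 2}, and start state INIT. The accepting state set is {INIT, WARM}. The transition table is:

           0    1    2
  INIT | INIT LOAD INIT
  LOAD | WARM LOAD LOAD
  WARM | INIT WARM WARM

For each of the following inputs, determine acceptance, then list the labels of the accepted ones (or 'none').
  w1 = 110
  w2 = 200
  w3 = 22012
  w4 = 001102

w1:
  start at INIT
  read '1': INIT → LOAD
  read '1': LOAD → LOAD
  read '0': LOAD → WARM
  end WARM, accepted
w2:
  start at INIT
  read '2': INIT → INIT
  read '0': INIT → INIT
  read '0': INIT → INIT
  end INIT, accepted
w3:
  start at INIT
  read '2': INIT → INIT
  read '2': INIT → INIT
  read '0': INIT → INIT
  read '1': INIT → LOAD
  read '2': LOAD → LOAD
  end LOAD, rejected
w4:
  start at INIT
  read '0': INIT → INIT
  read '0': INIT → INIT
  read '1': INIT → LOAD
  read '1': LOAD → LOAD
  read '0': LOAD → WARM
  read '2': WARM → WARM
  end WARM, accepted

w1, w2, w4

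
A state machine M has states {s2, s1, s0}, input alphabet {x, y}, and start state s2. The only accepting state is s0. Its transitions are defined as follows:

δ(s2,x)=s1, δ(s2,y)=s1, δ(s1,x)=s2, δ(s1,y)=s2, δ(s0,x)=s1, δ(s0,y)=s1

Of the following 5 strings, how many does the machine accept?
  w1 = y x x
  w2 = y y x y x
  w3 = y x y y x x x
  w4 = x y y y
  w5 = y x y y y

w1:
  start at s2
  read 'y': s2 → s1
  read 'x': s1 → s2
  read 'x': s2 → s1
  end s1, rejected
w2:
  start at s2
  read 'y': s2 → s1
  read 'y': s1 → s2
  read 'x': s2 → s1
  read 'y': s1 → s2
  read 'x': s2 → s1
  end s1, rejected
w3:
  start at s2
  read 'y': s2 → s1
  read 'x': s1 → s2
  read 'y': s2 → s1
  read 'y': s1 → s2
  read 'x': s2 → s1
  read 'x': s1 → s2
  read 'x': s2 → s1
  end s1, rejected
w4:
  start at s2
  read 'x': s2 → s1
  read 'y': s1 → s2
  read 'y': s2 → s1
  read 'y': s1 → s2
  end s2, rejected
w5:
  start at s2
  read 'y': s2 → s1
  read 'x': s1 → s2
  read 'y': s2 → s1
  read 'y': s1 → s2
  read 'y': s2 → s1
  end s1, rejected

0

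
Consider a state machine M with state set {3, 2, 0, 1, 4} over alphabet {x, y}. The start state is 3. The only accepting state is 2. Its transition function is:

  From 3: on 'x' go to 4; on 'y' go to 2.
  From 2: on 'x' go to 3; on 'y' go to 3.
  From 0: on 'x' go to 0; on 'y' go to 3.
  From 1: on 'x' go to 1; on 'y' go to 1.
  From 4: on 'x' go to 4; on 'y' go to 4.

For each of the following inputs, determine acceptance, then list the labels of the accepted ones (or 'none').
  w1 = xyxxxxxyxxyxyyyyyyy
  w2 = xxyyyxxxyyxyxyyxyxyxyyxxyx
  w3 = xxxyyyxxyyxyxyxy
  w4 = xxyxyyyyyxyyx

none

w1: Trace: 3 -x-> 4 -y-> 4 -x-> 4 -x-> 4 -x-> 4 -x-> 4 -x-> 4 -y-> 4 -x-> 4 -x-> 4 -y-> 4 -x-> 4 -y-> 4 -y-> 4 -y-> 4 -y-> 4 -y-> 4 -y-> 4 -y-> 4  → end 4, rejected
w2: Trace: 3 -x-> 4 -x-> 4 -y-> 4 -y-> 4 -y-> 4 -x-> 4 -x-> 4 -x-> 4 -y-> 4 -y-> 4 -x-> 4 -y-> 4 -x-> 4 -y-> 4 -y-> 4 -x-> 4 -y-> 4 -x-> 4 -y-> 4 -x-> 4 -y-> 4 -y-> 4 -x-> 4 -x-> 4 -y-> 4 -x-> 4  → end 4, rejected
w3: Trace: 3 -x-> 4 -x-> 4 -x-> 4 -y-> 4 -y-> 4 -y-> 4 -x-> 4 -x-> 4 -y-> 4 -y-> 4 -x-> 4 -y-> 4 -x-> 4 -y-> 4 -x-> 4 -y-> 4  → end 4, rejected
w4: Trace: 3 -x-> 4 -x-> 4 -y-> 4 -x-> 4 -y-> 4 -y-> 4 -y-> 4 -y-> 4 -y-> 4 -x-> 4 -y-> 4 -y-> 4 -x-> 4  → end 4, rejected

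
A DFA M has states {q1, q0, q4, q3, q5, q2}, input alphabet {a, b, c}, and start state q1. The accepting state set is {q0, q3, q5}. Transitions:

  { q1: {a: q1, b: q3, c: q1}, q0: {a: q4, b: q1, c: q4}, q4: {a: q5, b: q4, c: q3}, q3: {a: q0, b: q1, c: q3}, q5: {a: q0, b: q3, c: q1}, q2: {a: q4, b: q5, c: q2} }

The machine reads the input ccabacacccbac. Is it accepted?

Trace: q1 -c-> q1 -c-> q1 -a-> q1 -b-> q3 -a-> q0 -c-> q4 -a-> q5 -c-> q1 -c-> q1 -c-> q1 -b-> q3 -a-> q0 -c-> q4
End state q4 is not accepting.

No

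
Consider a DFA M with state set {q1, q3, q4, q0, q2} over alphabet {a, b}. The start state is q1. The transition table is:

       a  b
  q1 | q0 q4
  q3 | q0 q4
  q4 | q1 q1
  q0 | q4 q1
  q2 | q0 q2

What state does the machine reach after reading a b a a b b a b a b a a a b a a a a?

q0

Trace: q1 -a-> q0 -b-> q1 -a-> q0 -a-> q4 -b-> q1 -b-> q4 -a-> q1 -b-> q4 -a-> q1 -b-> q4 -a-> q1 -a-> q0 -a-> q4 -b-> q1 -a-> q0 -a-> q4 -a-> q1 -a-> q0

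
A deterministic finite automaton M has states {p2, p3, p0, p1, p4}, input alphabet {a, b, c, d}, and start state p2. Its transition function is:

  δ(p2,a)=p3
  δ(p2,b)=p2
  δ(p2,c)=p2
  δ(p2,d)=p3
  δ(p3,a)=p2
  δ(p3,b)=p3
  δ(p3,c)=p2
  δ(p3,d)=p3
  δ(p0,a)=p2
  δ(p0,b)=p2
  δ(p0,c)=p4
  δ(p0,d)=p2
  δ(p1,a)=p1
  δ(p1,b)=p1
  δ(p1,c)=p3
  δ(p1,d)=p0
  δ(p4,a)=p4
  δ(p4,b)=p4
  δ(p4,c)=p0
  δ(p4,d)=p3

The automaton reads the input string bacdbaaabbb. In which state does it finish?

p2

Trace: p2 -b-> p2 -a-> p3 -c-> p2 -d-> p3 -b-> p3 -a-> p2 -a-> p3 -a-> p2 -b-> p2 -b-> p2 -b-> p2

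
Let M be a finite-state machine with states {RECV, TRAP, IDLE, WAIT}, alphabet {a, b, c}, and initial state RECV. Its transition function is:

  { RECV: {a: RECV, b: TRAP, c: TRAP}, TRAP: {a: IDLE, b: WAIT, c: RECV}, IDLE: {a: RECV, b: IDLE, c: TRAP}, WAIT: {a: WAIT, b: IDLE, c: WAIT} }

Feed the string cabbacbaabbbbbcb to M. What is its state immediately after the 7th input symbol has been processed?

WAIT

start at RECV
read 'c': RECV → TRAP
read 'a': TRAP → IDLE
read 'b': IDLE → IDLE
read 'b': IDLE → IDLE
read 'a': IDLE → RECV
read 'c': RECV → TRAP
read 'b': TRAP → WAIT
After 7 symbols: WAIT.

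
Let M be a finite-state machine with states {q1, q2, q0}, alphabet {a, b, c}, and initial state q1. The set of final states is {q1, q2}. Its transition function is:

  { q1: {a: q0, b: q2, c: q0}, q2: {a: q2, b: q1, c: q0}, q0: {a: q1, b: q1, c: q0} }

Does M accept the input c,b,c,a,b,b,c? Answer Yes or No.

Trace: q1 -c-> q0 -b-> q1 -c-> q0 -a-> q1 -b-> q2 -b-> q1 -c-> q0
End state q0 is not accepting.

No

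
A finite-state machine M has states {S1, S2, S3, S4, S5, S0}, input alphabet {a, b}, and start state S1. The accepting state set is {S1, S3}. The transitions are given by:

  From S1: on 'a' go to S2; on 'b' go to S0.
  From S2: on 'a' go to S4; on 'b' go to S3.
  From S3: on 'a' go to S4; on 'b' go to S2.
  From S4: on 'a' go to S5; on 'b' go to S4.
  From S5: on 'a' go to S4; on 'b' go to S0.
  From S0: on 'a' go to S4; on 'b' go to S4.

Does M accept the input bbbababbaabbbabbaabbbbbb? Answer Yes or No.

No

start at S1
read 'b': S1 → S0
read 'b': S0 → S4
read 'b': S4 → S4
read 'a': S4 → S5
read 'b': S5 → S0
read 'a': S0 → S4
read 'b': S4 → S4
read 'b': S4 → S4
read 'a': S4 → S5
read 'a': S5 → S4
read 'b': S4 → S4
read 'b': S4 → S4
read 'b': S4 → S4
read 'a': S4 → S5
read 'b': S5 → S0
read 'b': S0 → S4
read 'a': S4 → S5
read 'a': S5 → S4
read 'b': S4 → S4
read 'b': S4 → S4
read 'b': S4 → S4
read 'b': S4 → S4
read 'b': S4 → S4
read 'b': S4 → S4
End state S4 is not accepting.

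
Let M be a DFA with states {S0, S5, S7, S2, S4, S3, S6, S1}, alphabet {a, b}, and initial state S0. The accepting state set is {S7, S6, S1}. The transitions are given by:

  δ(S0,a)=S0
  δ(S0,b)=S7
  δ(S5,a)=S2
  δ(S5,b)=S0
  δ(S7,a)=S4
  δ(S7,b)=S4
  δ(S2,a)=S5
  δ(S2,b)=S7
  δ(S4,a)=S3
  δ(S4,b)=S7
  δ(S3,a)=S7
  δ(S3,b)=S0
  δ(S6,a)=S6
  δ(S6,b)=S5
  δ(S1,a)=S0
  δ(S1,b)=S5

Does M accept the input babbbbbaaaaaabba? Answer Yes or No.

No

S0 → S7 → S4 → S7 → S4 → S7 → S4 → S7 → S4 → S3 → S7 → S4 → S3 → S7 → S4 → S7 → S4
End state S4 is not accepting.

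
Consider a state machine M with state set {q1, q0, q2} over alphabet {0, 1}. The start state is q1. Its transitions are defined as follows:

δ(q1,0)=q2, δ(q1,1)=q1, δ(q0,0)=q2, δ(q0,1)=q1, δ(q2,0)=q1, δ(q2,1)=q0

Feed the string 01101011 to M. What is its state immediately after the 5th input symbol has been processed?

q0

q1 → q2 → q0 → q1 → q2 → q0
After 5 symbols: q0.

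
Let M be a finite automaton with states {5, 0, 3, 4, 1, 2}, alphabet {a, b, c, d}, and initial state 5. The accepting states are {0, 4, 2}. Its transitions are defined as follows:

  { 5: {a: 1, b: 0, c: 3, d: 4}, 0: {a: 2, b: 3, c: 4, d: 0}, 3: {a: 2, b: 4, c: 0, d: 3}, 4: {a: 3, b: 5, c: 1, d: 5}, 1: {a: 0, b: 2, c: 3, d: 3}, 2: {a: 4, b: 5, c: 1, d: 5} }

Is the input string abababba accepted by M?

5 → 1 → 2 → 4 → 5 → 1 → 2 → 5 → 1
End state 1 is not accepting.

No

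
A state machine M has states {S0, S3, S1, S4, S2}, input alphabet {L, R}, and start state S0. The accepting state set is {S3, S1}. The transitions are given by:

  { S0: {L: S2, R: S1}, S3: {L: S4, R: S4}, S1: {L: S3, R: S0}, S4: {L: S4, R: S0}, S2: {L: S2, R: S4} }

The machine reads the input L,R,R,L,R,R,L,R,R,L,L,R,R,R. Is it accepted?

Yes

start at S0
read 'L': S0 → S2
read 'R': S2 → S4
read 'R': S4 → S0
read 'L': S0 → S2
read 'R': S2 → S4
read 'R': S4 → S0
read 'L': S0 → S2
read 'R': S2 → S4
read 'R': S4 → S0
read 'L': S0 → S2
read 'L': S2 → S2
read 'R': S2 → S4
read 'R': S4 → S0
read 'R': S0 → S1
End state S1 is accepting.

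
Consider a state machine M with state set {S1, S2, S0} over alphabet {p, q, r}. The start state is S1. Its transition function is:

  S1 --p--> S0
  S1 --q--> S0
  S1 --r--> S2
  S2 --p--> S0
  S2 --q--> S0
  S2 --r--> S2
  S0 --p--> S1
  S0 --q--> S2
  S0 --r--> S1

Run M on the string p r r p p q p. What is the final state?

S1

start at S1
read 'p': S1 → S0
read 'r': S0 → S1
read 'r': S1 → S2
read 'p': S2 → S0
read 'p': S0 → S1
read 'q': S1 → S0
read 'p': S0 → S1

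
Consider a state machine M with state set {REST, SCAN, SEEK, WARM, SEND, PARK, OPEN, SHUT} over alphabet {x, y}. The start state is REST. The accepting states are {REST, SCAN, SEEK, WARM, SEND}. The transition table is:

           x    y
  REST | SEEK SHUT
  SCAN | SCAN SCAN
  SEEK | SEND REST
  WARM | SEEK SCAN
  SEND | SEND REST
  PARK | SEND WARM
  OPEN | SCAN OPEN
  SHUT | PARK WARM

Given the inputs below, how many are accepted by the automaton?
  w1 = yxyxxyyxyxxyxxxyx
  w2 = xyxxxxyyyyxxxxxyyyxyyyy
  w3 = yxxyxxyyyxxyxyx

3

w1:
  start at REST
  read 'y': REST → SHUT
  read 'x': SHUT → PARK
  read 'y': PARK → WARM
  read 'x': WARM → SEEK
  read 'x': SEEK → SEND
  read 'y': SEND → REST
  read 'y': REST → SHUT
  read 'x': SHUT → PARK
  read 'y': PARK → WARM
  read 'x': WARM → SEEK
  read 'x': SEEK → SEND
  read 'y': SEND → REST
  read 'x': REST → SEEK
  read 'x': SEEK → SEND
  read 'x': SEND → SEND
  read 'y': SEND → REST
  read 'x': REST → SEEK
  end SEEK, accepted
w2:
  start at REST
  read 'x': REST → SEEK
  read 'y': SEEK → REST
  read 'x': REST → SEEK
  read 'x': SEEK → SEND
  read 'x': SEND → SEND
  read 'x': SEND → SEND
  read 'y': SEND → REST
  read 'y': REST → SHUT
  read 'y': SHUT → WARM
  read 'y': WARM → SCAN
  read 'x': SCAN → SCAN
  read 'x': SCAN → SCAN
  read 'x': SCAN → SCAN
  read 'x': SCAN → SCAN
  read 'x': SCAN → SCAN
  read 'y': SCAN → SCAN
  read 'y': SCAN → SCAN
  read 'y': SCAN → SCAN
  read 'x': SCAN → SCAN
  read 'y': SCAN → SCAN
  read 'y': SCAN → SCAN
  read 'y': SCAN → SCAN
  read 'y': SCAN → SCAN
  end SCAN, accepted
w3:
  start at REST
  read 'y': REST → SHUT
  read 'x': SHUT → PARK
  read 'x': PARK → SEND
  read 'y': SEND → REST
  read 'x': REST → SEEK
  read 'x': SEEK → SEND
  read 'y': SEND → REST
  read 'y': REST → SHUT
  read 'y': SHUT → WARM
  read 'x': WARM → SEEK
  read 'x': SEEK → SEND
  read 'y': SEND → REST
  read 'x': REST → SEEK
  read 'y': SEEK → REST
  read 'x': REST → SEEK
  end SEEK, accepted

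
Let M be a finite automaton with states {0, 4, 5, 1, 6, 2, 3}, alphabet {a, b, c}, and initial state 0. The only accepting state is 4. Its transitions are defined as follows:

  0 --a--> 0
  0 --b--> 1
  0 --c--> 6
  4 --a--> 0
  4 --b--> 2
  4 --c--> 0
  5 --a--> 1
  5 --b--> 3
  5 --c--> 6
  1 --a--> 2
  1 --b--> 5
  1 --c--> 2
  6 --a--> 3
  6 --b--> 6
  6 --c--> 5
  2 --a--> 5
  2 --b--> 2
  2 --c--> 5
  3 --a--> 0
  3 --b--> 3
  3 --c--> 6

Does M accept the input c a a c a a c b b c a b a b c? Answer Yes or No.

No

Trace: 0 -c-> 6 -a-> 3 -a-> 0 -c-> 6 -a-> 3 -a-> 0 -c-> 6 -b-> 6 -b-> 6 -c-> 5 -a-> 1 -b-> 5 -a-> 1 -b-> 5 -c-> 6
End state 6 is not accepting.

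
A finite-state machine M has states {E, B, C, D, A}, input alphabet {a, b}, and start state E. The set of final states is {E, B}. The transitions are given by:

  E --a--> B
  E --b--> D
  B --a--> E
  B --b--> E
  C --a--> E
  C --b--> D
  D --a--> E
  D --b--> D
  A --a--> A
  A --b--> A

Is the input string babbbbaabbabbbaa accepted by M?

Yes

E → D → E → D → D → D → D → E → B → E → D → E → D → D → D → E → B
End state B is accepting.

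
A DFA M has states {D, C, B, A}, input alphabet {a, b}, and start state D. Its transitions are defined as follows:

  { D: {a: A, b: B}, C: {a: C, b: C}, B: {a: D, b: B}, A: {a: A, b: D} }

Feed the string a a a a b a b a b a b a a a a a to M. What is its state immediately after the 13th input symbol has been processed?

Trace: D -a-> A -a-> A -a-> A -a-> A -b-> D -a-> A -b-> D -a-> A -b-> D -a-> A -b-> D -a-> A -a-> A
After 13 symbols: A.

A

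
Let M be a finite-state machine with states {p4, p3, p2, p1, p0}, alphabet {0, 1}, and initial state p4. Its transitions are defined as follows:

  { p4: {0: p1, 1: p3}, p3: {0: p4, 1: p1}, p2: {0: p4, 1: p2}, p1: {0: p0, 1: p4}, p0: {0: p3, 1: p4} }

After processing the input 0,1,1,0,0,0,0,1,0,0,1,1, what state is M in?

Trace: p4 -0-> p1 -1-> p4 -1-> p3 -0-> p4 -0-> p1 -0-> p0 -0-> p3 -1-> p1 -0-> p0 -0-> p3 -1-> p1 -1-> p4

p4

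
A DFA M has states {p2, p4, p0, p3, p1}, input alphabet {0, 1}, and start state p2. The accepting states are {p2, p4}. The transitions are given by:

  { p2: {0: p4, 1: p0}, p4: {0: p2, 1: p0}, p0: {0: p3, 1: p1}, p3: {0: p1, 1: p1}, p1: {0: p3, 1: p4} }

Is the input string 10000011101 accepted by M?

p2 → p0 → p3 → p1 → p3 → p1 → p3 → p1 → p4 → p0 → p3 → p1
End state p1 is not accepting.

No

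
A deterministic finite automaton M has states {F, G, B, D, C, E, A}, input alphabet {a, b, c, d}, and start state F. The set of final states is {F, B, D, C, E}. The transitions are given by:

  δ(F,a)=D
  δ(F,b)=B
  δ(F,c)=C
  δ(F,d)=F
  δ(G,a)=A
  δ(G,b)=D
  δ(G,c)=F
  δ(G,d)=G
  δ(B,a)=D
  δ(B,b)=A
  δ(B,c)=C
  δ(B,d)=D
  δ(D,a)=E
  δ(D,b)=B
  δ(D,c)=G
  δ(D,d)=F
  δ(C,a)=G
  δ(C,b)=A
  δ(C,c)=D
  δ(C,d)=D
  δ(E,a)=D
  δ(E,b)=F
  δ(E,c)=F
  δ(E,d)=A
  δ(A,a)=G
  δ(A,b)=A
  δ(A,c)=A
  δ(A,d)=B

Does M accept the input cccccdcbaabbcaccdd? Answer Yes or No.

Yes

start at F
read 'c': F → C
read 'c': C → D
read 'c': D → G
read 'c': G → F
read 'c': F → C
read 'd': C → D
read 'c': D → G
read 'b': G → D
read 'a': D → E
read 'a': E → D
read 'b': D → B
read 'b': B → A
read 'c': A → A
read 'a': A → G
read 'c': G → F
read 'c': F → C
read 'd': C → D
read 'd': D → F
End state F is accepting.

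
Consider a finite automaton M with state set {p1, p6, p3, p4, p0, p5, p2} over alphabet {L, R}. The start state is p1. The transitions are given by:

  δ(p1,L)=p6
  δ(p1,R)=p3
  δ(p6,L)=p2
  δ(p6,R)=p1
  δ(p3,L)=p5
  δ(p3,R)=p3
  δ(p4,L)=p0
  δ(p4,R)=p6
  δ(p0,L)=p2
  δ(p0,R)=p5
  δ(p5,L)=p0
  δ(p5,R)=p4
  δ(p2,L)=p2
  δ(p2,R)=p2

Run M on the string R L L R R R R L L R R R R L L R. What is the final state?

p2

p1 → p3 → p5 → p0 → p5 → p4 → p6 → p1 → p6 → p2 → p2 → p2 → p2 → p2 → p2 → p2 → p2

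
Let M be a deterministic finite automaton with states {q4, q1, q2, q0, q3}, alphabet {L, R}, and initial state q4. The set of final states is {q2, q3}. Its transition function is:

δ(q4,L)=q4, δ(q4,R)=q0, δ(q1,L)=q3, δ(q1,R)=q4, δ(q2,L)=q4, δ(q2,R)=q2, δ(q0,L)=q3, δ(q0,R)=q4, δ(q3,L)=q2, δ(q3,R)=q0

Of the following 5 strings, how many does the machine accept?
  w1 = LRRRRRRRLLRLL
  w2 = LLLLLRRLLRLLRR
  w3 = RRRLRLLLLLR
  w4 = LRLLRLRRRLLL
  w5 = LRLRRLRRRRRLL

2

w1: Trace: q4 -L-> q4 -R-> q0 -R-> q4 -R-> q0 -R-> q4 -R-> q0 -R-> q4 -R-> q0 -L-> q3 -L-> q2 -R-> q2 -L-> q4 -L-> q4  → end q4, rejected
w2: Trace: q4 -L-> q4 -L-> q4 -L-> q4 -L-> q4 -L-> q4 -R-> q0 -R-> q4 -L-> q4 -L-> q4 -R-> q0 -L-> q3 -L-> q2 -R-> q2 -R-> q2  → end q2, accepted
w3: Trace: q4 -R-> q0 -R-> q4 -R-> q0 -L-> q3 -R-> q0 -L-> q3 -L-> q2 -L-> q4 -L-> q4 -L-> q4 -R-> q0  → end q0, rejected
w4: Trace: q4 -L-> q4 -R-> q0 -L-> q3 -L-> q2 -R-> q2 -L-> q4 -R-> q0 -R-> q4 -R-> q0 -L-> q3 -L-> q2 -L-> q4  → end q4, rejected
w5: Trace: q4 -L-> q4 -R-> q0 -L-> q3 -R-> q0 -R-> q4 -L-> q4 -R-> q0 -R-> q4 -R-> q0 -R-> q4 -R-> q0 -L-> q3 -L-> q2  → end q2, accepted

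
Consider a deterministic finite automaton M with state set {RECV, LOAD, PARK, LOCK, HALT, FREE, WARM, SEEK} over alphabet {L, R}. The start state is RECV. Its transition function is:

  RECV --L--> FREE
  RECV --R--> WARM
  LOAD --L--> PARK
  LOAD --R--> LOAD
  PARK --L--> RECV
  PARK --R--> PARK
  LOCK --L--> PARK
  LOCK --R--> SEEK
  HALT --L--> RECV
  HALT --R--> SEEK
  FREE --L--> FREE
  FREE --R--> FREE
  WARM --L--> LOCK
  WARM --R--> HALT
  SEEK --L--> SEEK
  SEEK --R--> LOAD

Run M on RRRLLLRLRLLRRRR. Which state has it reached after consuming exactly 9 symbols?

start at RECV
read 'R': RECV → WARM
read 'R': WARM → HALT
read 'R': HALT → SEEK
read 'L': SEEK → SEEK
read 'L': SEEK → SEEK
read 'L': SEEK → SEEK
read 'R': SEEK → LOAD
read 'L': LOAD → PARK
read 'R': PARK → PARK
After 9 symbols: PARK.

PARK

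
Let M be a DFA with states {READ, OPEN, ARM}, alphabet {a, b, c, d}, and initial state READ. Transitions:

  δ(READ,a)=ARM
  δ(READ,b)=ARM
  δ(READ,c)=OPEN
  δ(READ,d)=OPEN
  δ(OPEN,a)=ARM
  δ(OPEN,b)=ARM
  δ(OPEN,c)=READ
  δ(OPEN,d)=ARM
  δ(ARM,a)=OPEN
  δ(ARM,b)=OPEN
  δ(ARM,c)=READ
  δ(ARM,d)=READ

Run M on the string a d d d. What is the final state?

ARM

READ → ARM → READ → OPEN → ARM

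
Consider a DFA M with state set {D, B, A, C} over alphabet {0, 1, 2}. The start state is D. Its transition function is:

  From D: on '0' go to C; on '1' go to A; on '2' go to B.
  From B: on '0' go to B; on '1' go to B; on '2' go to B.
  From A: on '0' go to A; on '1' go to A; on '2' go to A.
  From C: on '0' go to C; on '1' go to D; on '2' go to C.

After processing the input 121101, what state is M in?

start at D
read '1': D → A
read '2': A → A
read '1': A → A
read '1': A → A
read '0': A → A
read '1': A → A

A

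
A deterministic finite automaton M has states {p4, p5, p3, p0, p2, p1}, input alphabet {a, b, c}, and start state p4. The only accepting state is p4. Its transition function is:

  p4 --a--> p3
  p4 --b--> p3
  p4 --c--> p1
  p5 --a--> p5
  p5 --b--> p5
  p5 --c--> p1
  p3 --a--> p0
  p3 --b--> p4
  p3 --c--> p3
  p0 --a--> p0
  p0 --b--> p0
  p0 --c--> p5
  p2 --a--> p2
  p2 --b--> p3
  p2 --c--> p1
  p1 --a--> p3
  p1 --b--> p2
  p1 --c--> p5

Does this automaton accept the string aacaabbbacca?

Trace: p4 -a-> p3 -a-> p0 -c-> p5 -a-> p5 -a-> p5 -b-> p5 -b-> p5 -b-> p5 -a-> p5 -c-> p1 -c-> p5 -a-> p5
End state p5 is not accepting.

No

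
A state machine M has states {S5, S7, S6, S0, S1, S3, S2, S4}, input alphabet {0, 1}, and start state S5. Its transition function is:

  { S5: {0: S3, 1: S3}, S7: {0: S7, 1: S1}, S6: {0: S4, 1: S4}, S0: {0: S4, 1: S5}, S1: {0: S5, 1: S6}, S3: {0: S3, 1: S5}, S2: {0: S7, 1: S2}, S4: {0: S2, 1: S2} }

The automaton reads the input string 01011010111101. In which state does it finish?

start at S5
read '0': S5 → S3
read '1': S3 → S5
read '0': S5 → S3
read '1': S3 → S5
read '1': S5 → S3
read '0': S3 → S3
read '1': S3 → S5
read '0': S5 → S3
read '1': S3 → S5
read '1': S5 → S3
read '1': S3 → S5
read '1': S5 → S3
read '0': S3 → S3
read '1': S3 → S5

S5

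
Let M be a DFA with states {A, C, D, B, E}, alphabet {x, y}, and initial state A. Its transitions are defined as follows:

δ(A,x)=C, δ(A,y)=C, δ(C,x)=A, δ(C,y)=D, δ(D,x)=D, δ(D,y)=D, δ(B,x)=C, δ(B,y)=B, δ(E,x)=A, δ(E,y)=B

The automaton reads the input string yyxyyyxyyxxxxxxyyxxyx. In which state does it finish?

D

start at A
read 'y': A → C
read 'y': C → D
read 'x': D → D
read 'y': D → D
read 'y': D → D
read 'y': D → D
read 'x': D → D
read 'y': D → D
read 'y': D → D
read 'x': D → D
read 'x': D → D
read 'x': D → D
read 'x': D → D
read 'x': D → D
read 'x': D → D
read 'y': D → D
read 'y': D → D
read 'x': D → D
read 'x': D → D
read 'y': D → D
read 'x': D → D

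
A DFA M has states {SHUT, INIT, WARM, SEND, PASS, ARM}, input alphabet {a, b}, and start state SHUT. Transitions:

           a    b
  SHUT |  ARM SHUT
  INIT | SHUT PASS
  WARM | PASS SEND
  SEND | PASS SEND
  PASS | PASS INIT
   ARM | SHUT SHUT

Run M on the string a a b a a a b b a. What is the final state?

SHUT → ARM → SHUT → SHUT → ARM → SHUT → ARM → SHUT → SHUT → ARM

ARM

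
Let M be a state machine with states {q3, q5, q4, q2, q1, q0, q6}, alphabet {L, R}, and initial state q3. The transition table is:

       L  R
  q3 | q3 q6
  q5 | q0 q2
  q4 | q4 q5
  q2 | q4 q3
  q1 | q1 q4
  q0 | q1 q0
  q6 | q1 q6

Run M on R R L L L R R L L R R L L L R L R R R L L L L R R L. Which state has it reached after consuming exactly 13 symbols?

q1

Trace: q3 -R-> q6 -R-> q6 -L-> q1 -L-> q1 -L-> q1 -R-> q4 -R-> q5 -L-> q0 -L-> q1 -R-> q4 -R-> q5 -L-> q0 -L-> q1
After 13 symbols: q1.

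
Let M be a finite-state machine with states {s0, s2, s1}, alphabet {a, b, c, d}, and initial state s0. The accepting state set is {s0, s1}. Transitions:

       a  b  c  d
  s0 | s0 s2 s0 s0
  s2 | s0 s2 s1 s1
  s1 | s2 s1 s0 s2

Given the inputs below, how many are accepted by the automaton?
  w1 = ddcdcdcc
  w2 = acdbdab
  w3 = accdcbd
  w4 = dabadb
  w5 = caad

w1: Trace: s0 -d-> s0 -d-> s0 -c-> s0 -d-> s0 -c-> s0 -d-> s0 -c-> s0 -c-> s0  → end s0, accepted
w2: Trace: s0 -a-> s0 -c-> s0 -d-> s0 -b-> s2 -d-> s1 -a-> s2 -b-> s2  → end s2, rejected
w3: Trace: s0 -a-> s0 -c-> s0 -c-> s0 -d-> s0 -c-> s0 -b-> s2 -d-> s1  → end s1, accepted
w4: Trace: s0 -d-> s0 -a-> s0 -b-> s2 -a-> s0 -d-> s0 -b-> s2  → end s2, rejected
w5: Trace: s0 -c-> s0 -a-> s0 -a-> s0 -d-> s0  → end s0, accepted

3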